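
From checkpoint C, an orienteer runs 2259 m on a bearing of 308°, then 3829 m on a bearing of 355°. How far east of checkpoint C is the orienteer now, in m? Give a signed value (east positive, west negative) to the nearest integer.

-2114 m

Leg 1 (308°, 2259 m): east 2259 sin 308° = -1780.12, north 2259 cos 308° = 1390.78
Leg 2 (355°, 3829 m): east 3829 sin 355° = -333.72, north 3829 cos 355° = 3814.43
Net east component: -2113.84 m.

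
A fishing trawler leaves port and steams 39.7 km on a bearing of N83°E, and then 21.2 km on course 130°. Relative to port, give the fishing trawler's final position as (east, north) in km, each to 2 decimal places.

Leg 1 (N83°E, 39.7 km): east 39.7 sin 83° = 39.40, north 39.7 cos 83° = 4.84
Leg 2 (130°, 21.2 km): east 21.2 sin 130° = 16.24, north 21.2 cos 130° = -13.63
Summing: 55.64 km east, -8.79 km north → (55.64, -8.79).

(55.64, -8.79)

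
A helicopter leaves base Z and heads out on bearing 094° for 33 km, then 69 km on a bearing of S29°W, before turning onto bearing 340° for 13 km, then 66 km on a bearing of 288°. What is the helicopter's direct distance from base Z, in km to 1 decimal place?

74.1 km

Leg 1 (094°, 33 km): east 33 sin 94° = 32.92, north 33 cos 94° = -2.30
Leg 2 (S29°W, 69 km): east 69 sin 209° = -33.45, north 69 cos 209° = -60.35
Leg 3 (340°, 13 km): east 13 sin 340° = -4.45, north 13 cos 340° = 12.22
Leg 4 (288°, 66 km): east 66 sin 288° = -62.77, north 66 cos 288° = 20.40
Net: -67.75 east, -30.04 north. Distance = √((-67.75)² + (-30.04)²) = 74.109 km.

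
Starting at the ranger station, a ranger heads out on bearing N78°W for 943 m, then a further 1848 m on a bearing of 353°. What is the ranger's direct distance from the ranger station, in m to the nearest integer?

2332 m

Leg 1 (N78°W, 943 m): east 943 sin 282° = -922.39, north 943 cos 282° = 196.06
Leg 2 (353°, 1848 m): east 1848 sin 353° = -225.21, north 1848 cos 353° = 1834.23
Net: -1147.61 east, 2030.29 north. Distance = √((-1147.61)² + (2030.29)²) = 2332.180 m.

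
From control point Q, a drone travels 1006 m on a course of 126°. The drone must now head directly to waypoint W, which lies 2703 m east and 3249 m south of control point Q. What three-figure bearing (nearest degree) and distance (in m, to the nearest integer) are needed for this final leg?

145°, 3261 m

Leg 1 (126°, 1006 m): east 1006 sin 126° = 813.87, north 1006 cos 126° = -591.31
Current position: (813.87, -591.31). Target: (2703, -3249). Remaining: Δeast = 1889.13, Δnorth = -2657.69.
Bearing = atan2(1889.13, -2657.69) mod 360° = 144.59°; distance = √((1889.13)² + (-2657.69)²) = 3260.692 m.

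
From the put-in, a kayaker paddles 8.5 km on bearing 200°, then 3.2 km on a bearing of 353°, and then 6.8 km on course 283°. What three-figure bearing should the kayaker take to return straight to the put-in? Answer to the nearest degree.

072°

Leg 1 (200°, 8.5 km): east 8.5 sin 200° = -2.91, north 8.5 cos 200° = -7.99
Leg 2 (353°, 3.2 km): east 3.2 sin 353° = -0.39, north 3.2 cos 353° = 3.18
Leg 3 (283°, 6.8 km): east 6.8 sin 283° = -6.63, north 6.8 cos 283° = 1.53
Net displacement: -9.92 east, -3.28 north. Direction back to start is (9.92, 3.28): bearing = atan2(9.92, 3.28) mod 360° = 71.70° ≈ 072°.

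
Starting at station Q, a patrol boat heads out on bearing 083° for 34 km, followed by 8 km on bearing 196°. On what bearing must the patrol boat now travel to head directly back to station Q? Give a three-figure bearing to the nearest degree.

Leg 1 (083°, 34 km): east 34 sin 83° = 33.75, north 34 cos 83° = 4.14
Leg 2 (196°, 8 km): east 8 sin 196° = -2.21, north 8 cos 196° = -7.69
Net displacement: 31.54 east, -3.55 north. Direction back to start is (-31.54, 3.55): bearing = atan2(-31.54, 3.55) mod 360° = 276.42° ≈ 276°.

276°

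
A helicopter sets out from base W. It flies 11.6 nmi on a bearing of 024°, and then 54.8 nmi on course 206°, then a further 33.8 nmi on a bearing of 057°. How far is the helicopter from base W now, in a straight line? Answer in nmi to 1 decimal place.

Leg 1 (024°, 11.6 nmi): east 11.6 sin 24° = 4.72, north 11.6 cos 24° = 10.60
Leg 2 (206°, 54.8 nmi): east 54.8 sin 206° = -24.02, north 54.8 cos 206° = -49.25
Leg 3 (057°, 33.8 nmi): east 33.8 sin 57° = 28.35, north 33.8 cos 57° = 18.41
Net: 9.04 east, -20.25 north. Distance = √((9.04)² + (-20.25)²) = 22.175 nmi.

22.2 nmi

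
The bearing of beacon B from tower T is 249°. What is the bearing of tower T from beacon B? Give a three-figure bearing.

Back-bearing = 249° − 180° = 069°.

069°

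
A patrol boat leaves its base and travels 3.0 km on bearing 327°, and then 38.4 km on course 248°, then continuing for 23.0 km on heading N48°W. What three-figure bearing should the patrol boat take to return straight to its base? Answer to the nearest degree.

Leg 1 (327°, 3.0 km): east 3.0 sin 327° = -1.63, north 3.0 cos 327° = 2.52
Leg 2 (248°, 38.4 km): east 38.4 sin 248° = -35.60, north 38.4 cos 248° = -14.38
Leg 3 (N48°W, 23.0 km): east 23.0 sin 312° = -17.09, north 23.0 cos 312° = 15.39
Net displacement: -54.33 east, 3.52 north. Direction back to start is (54.33, -3.52): bearing = atan2(54.33, -3.52) mod 360° = 93.71° ≈ 094°.

094°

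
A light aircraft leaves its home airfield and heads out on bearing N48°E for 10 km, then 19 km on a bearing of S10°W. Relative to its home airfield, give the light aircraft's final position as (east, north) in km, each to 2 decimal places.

Leg 1 (N48°E, 10 km): east 10 sin 48° = 7.43, north 10 cos 48° = 6.69
Leg 2 (S10°W, 19 km): east 19 sin 190° = -3.30, north 19 cos 190° = -18.71
Summing: 4.13 km east, -12.02 km north → (4.13, -12.02).

(4.13, -12.02)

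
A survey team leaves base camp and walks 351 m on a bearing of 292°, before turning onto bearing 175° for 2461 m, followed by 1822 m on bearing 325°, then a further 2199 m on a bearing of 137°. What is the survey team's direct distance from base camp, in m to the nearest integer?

2460 m

Leg 1 (292°, 351 m): east 351 sin 292° = -325.44, north 351 cos 292° = 131.49
Leg 2 (175°, 2461 m): east 2461 sin 175° = 214.49, north 2461 cos 175° = -2451.64
Leg 3 (325°, 1822 m): east 1822 sin 325° = -1045.06, north 1822 cos 325° = 1492.50
Leg 4 (137°, 2199 m): east 2199 sin 137° = 1499.71, north 2199 cos 137° = -1608.25
Net: 343.71 east, -2435.90 north. Distance = √((343.71)² + (-2435.90)²) = 2460.029 m.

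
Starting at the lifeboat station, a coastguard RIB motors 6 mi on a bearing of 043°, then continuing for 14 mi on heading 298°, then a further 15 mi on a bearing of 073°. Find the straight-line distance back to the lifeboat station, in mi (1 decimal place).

Leg 1 (043°, 6 mi): east 6 sin 43° = 4.09, north 6 cos 43° = 4.39
Leg 2 (298°, 14 mi): east 14 sin 298° = -12.36, north 14 cos 298° = 6.57
Leg 3 (073°, 15 mi): east 15 sin 73° = 14.34, north 15 cos 73° = 4.39
Net: 6.08 east, 15.35 north. Distance = √((6.08)² + (15.35)²) = 16.505 mi.

16.5 mi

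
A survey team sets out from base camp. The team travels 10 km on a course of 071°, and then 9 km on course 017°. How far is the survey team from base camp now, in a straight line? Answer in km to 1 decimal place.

Leg 1 (071°, 10 km): east 10 sin 71° = 9.46, north 10 cos 71° = 3.26
Leg 2 (017°, 9 km): east 9 sin 17° = 2.63, north 9 cos 17° = 8.61
Net: 12.09 east, 11.86 north. Distance = √((12.09)² + (11.86)²) = 16.935 km.

16.9 km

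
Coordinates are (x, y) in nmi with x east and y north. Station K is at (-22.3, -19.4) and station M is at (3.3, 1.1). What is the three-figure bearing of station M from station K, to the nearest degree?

Δeast = 3.3 − -22.3 = 25.60; Δnorth = 1.1 − -19.4 = 20.50.
Bearing = atan2(Δeast, Δnorth) mod 360° = 51.31° ≈ 051°.

051°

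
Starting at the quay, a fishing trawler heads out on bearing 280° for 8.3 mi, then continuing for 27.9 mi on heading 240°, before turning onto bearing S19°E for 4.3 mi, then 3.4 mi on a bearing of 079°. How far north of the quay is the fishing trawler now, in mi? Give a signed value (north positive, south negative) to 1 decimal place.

-15.9 mi

Leg 1 (280°, 8.3 mi): east 8.3 sin 280° = -8.17, north 8.3 cos 280° = 1.44
Leg 2 (240°, 27.9 mi): east 27.9 sin 240° = -24.16, north 27.9 cos 240° = -13.95
Leg 3 (S19°E, 4.3 mi): east 4.3 sin 161° = 1.40, north 4.3 cos 161° = -4.07
Leg 4 (079°, 3.4 mi): east 3.4 sin 79° = 3.34, north 3.4 cos 79° = 0.65
Net north component: -15.93 mi.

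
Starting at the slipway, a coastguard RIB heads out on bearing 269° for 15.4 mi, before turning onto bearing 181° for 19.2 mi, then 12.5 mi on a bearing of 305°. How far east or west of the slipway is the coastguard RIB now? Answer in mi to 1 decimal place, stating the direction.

26.0 mi west

Leg 1 (269°, 15.4 mi): east 15.4 sin 269° = -15.40, north 15.4 cos 269° = -0.27
Leg 2 (181°, 19.2 mi): east 19.2 sin 181° = -0.34, north 19.2 cos 181° = -19.20
Leg 3 (305°, 12.5 mi): east 12.5 sin 305° = -10.24, north 12.5 cos 305° = 7.17
Net east component: -25.97 mi.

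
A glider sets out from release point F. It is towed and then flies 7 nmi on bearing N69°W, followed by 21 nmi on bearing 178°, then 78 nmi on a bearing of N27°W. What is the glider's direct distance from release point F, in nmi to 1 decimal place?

Leg 1 (N69°W, 7 nmi): east 7 sin 291° = -6.54, north 7 cos 291° = 2.51
Leg 2 (178°, 21 nmi): east 21 sin 178° = 0.73, north 21 cos 178° = -20.99
Leg 3 (N27°W, 78 nmi): east 78 sin 333° = -35.41, north 78 cos 333° = 69.50
Net: -41.21 east, 51.02 north. Distance = √((-41.21)² + (51.02)²) = 65.586 nmi.

65.6 nmi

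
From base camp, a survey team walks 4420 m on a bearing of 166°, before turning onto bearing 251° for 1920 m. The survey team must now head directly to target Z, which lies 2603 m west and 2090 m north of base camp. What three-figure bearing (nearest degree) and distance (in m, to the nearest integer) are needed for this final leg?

Leg 1 (166°, 4420 m): east 4420 sin 166° = 1069.29, north 4420 cos 166° = -4288.71
Leg 2 (251°, 1920 m): east 1920 sin 251° = -1815.40, north 1920 cos 251° = -625.09
Current position: (-746.10, -4913.80). Target: (-2603, 2090). Remaining: Δeast = -1856.90, Δnorth = 7003.80.
Bearing = atan2(-1856.90, 7003.80) mod 360° = 345.15°; distance = √((-1856.90)² + (7003.80)²) = 7245.775 m.

345°, 7246 m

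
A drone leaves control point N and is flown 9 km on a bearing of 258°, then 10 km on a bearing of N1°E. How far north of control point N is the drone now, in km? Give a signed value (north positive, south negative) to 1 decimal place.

8.1 km

Leg 1 (258°, 9 km): east 9 sin 258° = -8.80, north 9 cos 258° = -1.87
Leg 2 (N1°E, 10 km): east 10 sin 1° = 0.17, north 10 cos 1° = 10.00
Net north component: 8.13 km.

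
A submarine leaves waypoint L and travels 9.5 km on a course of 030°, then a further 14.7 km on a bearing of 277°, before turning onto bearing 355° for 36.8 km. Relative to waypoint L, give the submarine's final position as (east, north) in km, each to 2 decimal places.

(-13.05, 46.68)

Leg 1 (030°, 9.5 km): east 9.5 sin 30° = 4.75, north 9.5 cos 30° = 8.23
Leg 2 (277°, 14.7 km): east 14.7 sin 277° = -14.59, north 14.7 cos 277° = 1.79
Leg 3 (355°, 36.8 km): east 36.8 sin 355° = -3.21, north 36.8 cos 355° = 36.66
Summing: -13.05 km east, 46.68 km north → (-13.05, 46.68).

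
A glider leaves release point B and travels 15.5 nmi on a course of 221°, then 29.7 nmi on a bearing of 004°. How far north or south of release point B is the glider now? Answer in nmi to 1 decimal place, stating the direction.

17.9 nmi north

Leg 1 (221°, 15.5 nmi): east 15.5 sin 221° = -10.17, north 15.5 cos 221° = -11.70
Leg 2 (004°, 29.7 nmi): east 29.7 sin 4° = 2.07, north 29.7 cos 4° = 29.63
Net north component: 17.93 nmi.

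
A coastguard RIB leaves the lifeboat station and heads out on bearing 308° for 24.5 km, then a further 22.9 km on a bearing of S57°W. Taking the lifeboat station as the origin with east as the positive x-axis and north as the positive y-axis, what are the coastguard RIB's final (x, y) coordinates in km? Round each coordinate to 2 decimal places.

(-38.51, 2.61)

Leg 1 (308°, 24.5 km): east 24.5 sin 308° = -19.31, north 24.5 cos 308° = 15.08
Leg 2 (S57°W, 22.9 km): east 22.9 sin 237° = -19.21, north 22.9 cos 237° = -12.47
Summing: -38.51 km east, 2.61 km north → (-38.51, 2.61).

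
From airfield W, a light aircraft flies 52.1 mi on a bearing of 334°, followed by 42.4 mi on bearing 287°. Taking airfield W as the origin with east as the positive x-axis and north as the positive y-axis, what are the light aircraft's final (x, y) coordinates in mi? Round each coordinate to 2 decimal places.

(-63.39, 59.22)

Leg 1 (334°, 52.1 mi): east 52.1 sin 334° = -22.84, north 52.1 cos 334° = 46.83
Leg 2 (287°, 42.4 mi): east 42.4 sin 287° = -40.55, north 42.4 cos 287° = 12.40
Summing: -63.39 mi east, 59.22 mi north → (-63.39, 59.22).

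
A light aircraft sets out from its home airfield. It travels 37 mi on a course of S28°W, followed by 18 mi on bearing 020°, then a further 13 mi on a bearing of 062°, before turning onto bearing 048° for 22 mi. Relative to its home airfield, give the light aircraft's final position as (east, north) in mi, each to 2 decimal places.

Leg 1 (S28°W, 37 mi): east 37 sin 208° = -17.37, north 37 cos 208° = -32.67
Leg 2 (020°, 18 mi): east 18 sin 20° = 6.16, north 18 cos 20° = 16.91
Leg 3 (062°, 13 mi): east 13 sin 62° = 11.48, north 13 cos 62° = 6.10
Leg 4 (048°, 22 mi): east 22 sin 48° = 16.35, north 22 cos 48° = 14.72
Summing: 16.61 mi east, 5.07 mi north → (16.61, 5.07).

(16.61, 5.07)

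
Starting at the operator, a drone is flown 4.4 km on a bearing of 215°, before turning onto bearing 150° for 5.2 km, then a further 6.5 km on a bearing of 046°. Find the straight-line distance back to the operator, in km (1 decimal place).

6.0 km

Leg 1 (215°, 4.4 km): east 4.4 sin 215° = -2.52, north 4.4 cos 215° = -3.60
Leg 2 (150°, 5.2 km): east 5.2 sin 150° = 2.60, north 5.2 cos 150° = -4.50
Leg 3 (046°, 6.5 km): east 6.5 sin 46° = 4.68, north 6.5 cos 46° = 4.52
Net: 4.75 east, -3.59 north. Distance = √((4.75)² + (-3.59)²) = 5.957 km.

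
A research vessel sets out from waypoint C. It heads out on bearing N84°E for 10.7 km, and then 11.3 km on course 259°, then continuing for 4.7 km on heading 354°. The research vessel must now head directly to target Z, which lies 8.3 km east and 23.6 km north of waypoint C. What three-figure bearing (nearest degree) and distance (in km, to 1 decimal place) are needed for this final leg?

Leg 1 (N84°E, 10.7 km): east 10.7 sin 84° = 10.64, north 10.7 cos 84° = 1.12
Leg 2 (259°, 11.3 km): east 11.3 sin 259° = -11.09, north 11.3 cos 259° = -2.16
Leg 3 (354°, 4.7 km): east 4.7 sin 354° = -0.49, north 4.7 cos 354° = 4.67
Current position: (-0.94, 3.64). Target: (8.3, 23.6). Remaining: Δeast = 9.24, Δnorth = 19.96.
Bearing = atan2(9.24, 19.96) mod 360° = 24.84°; distance = √((9.24)² + (19.96)²) = 21.999 km.

025°, 22.0 km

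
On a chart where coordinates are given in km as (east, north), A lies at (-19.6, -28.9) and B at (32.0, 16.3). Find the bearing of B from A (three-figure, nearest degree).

Δeast = 32.0 − -19.6 = 51.60; Δnorth = 16.3 − -28.9 = 45.20.
Bearing = atan2(Δeast, Δnorth) mod 360° = 48.78° ≈ 049°.

049°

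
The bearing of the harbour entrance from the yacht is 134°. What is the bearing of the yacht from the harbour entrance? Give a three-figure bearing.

314°

Back-bearing = 134° + 180° = 314°.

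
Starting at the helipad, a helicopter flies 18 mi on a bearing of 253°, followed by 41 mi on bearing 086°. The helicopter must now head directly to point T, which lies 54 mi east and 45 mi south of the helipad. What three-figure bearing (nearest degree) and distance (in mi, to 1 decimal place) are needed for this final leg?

145°, 52.3 mi

Leg 1 (253°, 18 mi): east 18 sin 253° = -17.21, north 18 cos 253° = -5.26
Leg 2 (086°, 41 mi): east 41 sin 86° = 40.90, north 41 cos 86° = 2.86
Current position: (23.69, -2.40). Target: (54, -45). Remaining: Δeast = 30.31, Δnorth = -42.60.
Bearing = atan2(30.31, -42.60) mod 360° = 144.56°; distance = √((30.31)² + (-42.60)²) = 52.282 mi.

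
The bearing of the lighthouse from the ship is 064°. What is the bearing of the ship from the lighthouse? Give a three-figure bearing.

Back-bearing = 064° + 180° = 244°.

244°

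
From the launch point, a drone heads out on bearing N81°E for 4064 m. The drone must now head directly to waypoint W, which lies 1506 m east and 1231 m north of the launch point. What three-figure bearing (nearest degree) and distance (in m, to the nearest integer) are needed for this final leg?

Leg 1 (N81°E, 4064 m): east 4064 sin 81° = 4013.97, north 4064 cos 81° = 635.75
Current position: (4013.97, 635.75). Target: (1506, 1231). Remaining: Δeast = -2507.97, Δnorth = 595.25.
Bearing = atan2(-2507.97, 595.25) mod 360° = 283.35°; distance = √((-2507.97)² + (595.25)²) = 2577.637 m.

283°, 2578 m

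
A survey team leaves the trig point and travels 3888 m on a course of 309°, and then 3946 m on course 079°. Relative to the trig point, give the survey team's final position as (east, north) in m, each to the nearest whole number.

(852, 3200)

Leg 1 (309°, 3888 m): east 3888 sin 309° = -3021.54, north 3888 cos 309° = 2446.80
Leg 2 (079°, 3946 m): east 3946 sin 79° = 3873.50, north 3946 cos 79° = 752.93
Summing: 851.96 m east, 3199.73 m north → (852, 3200).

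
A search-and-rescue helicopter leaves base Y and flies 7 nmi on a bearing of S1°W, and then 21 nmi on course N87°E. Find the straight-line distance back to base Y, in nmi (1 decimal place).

21.7 nmi

Leg 1 (S1°W, 7 nmi): east 7 sin 181° = -0.12, north 7 cos 181° = -7.00
Leg 2 (N87°E, 21 nmi): east 21 sin 87° = 20.97, north 21 cos 87° = 1.10
Net: 20.85 east, -5.90 north. Distance = √((20.85)² + (-5.90)²) = 21.668 nmi.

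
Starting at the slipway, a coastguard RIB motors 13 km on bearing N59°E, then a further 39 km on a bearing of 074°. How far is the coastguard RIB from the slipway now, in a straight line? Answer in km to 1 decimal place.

51.7 km

Leg 1 (N59°E, 13 km): east 13 sin 59° = 11.14, north 13 cos 59° = 6.70
Leg 2 (074°, 39 km): east 39 sin 74° = 37.49, north 39 cos 74° = 10.75
Net: 48.63 east, 17.45 north. Distance = √((48.63)² + (17.45)²) = 51.667 km.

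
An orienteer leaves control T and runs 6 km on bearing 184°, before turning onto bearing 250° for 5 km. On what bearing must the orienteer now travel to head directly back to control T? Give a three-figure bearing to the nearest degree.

034°

Leg 1 (184°, 6 km): east 6 sin 184° = -0.42, north 6 cos 184° = -5.99
Leg 2 (250°, 5 km): east 5 sin 250° = -4.70, north 5 cos 250° = -1.71
Net displacement: -5.12 east, -7.70 north. Direction back to start is (5.12, 7.70): bearing = atan2(5.12, 7.70) mod 360° = 33.62° ≈ 034°.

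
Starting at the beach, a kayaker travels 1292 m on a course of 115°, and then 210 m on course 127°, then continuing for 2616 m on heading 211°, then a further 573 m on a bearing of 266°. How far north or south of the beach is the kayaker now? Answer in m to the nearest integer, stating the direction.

2955 m south

Leg 1 (115°, 1292 m): east 1292 sin 115° = 1170.95, north 1292 cos 115° = -546.02
Leg 2 (127°, 210 m): east 210 sin 127° = 167.71, north 210 cos 127° = -126.38
Leg 3 (211°, 2616 m): east 2616 sin 211° = -1347.34, north 2616 cos 211° = -2242.35
Leg 4 (266°, 573 m): east 573 sin 266° = -571.60, north 573 cos 266° = -39.97
Net north component: -2954.72 m.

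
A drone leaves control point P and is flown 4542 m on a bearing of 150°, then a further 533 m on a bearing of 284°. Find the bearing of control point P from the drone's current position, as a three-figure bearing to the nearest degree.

335°

Leg 1 (150°, 4542 m): east 4542 sin 150° = 2271.00, north 4542 cos 150° = -3933.49
Leg 2 (284°, 533 m): east 533 sin 284° = -517.17, north 533 cos 284° = 128.94
Net displacement: 1753.83 east, -3804.54 north. Direction back to start is (-1753.83, 3804.54): bearing = atan2(-1753.83, 3804.54) mod 360° = 335.25° ≈ 335°.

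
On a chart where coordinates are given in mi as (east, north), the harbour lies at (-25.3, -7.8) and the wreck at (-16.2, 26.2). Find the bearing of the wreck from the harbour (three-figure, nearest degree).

015°

Δeast = -16.2 − -25.3 = 9.10; Δnorth = 26.2 − -7.8 = 34.00.
Bearing = atan2(Δeast, Δnorth) mod 360° = 14.98° ≈ 015°.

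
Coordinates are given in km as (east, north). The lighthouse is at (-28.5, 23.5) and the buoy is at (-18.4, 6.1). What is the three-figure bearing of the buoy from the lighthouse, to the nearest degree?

Δeast = -18.4 − -28.5 = 10.10; Δnorth = 6.1 − 23.5 = -17.40.
Bearing = atan2(Δeast, Δnorth) mod 360° = 149.87° ≈ 150°.

150°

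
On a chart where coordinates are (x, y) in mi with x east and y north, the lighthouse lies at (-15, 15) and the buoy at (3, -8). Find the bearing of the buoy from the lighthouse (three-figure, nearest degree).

Δeast = 3 − -15 = 18.00; Δnorth = -8 − 15 = -23.00.
Bearing = atan2(Δeast, Δnorth) mod 360° = 141.95° ≈ 142°.

142°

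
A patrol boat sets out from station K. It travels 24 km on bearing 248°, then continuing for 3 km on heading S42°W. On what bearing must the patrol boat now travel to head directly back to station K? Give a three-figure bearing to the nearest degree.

065°

Leg 1 (248°, 24 km): east 24 sin 248° = -22.25, north 24 cos 248° = -8.99
Leg 2 (S42°W, 3 km): east 3 sin 222° = -2.01, north 3 cos 222° = -2.23
Net displacement: -24.26 east, -11.22 north. Direction back to start is (24.26, 11.22): bearing = atan2(24.26, 11.22) mod 360° = 65.18° ≈ 065°.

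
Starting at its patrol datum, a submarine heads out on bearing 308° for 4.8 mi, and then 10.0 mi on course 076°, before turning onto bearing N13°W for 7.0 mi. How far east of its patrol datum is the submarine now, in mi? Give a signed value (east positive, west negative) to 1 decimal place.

4.3 mi

Leg 1 (308°, 4.8 mi): east 4.8 sin 308° = -3.78, north 4.8 cos 308° = 2.96
Leg 2 (076°, 10.0 mi): east 10.0 sin 76° = 9.70, north 10.0 cos 76° = 2.42
Leg 3 (N13°W, 7.0 mi): east 7.0 sin 347° = -1.57, north 7.0 cos 347° = 6.82
Net east component: 4.35 mi.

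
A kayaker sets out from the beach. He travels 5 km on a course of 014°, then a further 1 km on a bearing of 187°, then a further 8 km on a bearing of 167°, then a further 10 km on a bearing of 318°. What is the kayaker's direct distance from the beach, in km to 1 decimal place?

5.2 km

Leg 1 (014°, 5 km): east 5 sin 14° = 1.21, north 5 cos 14° = 4.85
Leg 2 (187°, 1 km): east 1 sin 187° = -0.12, north 1 cos 187° = -0.99
Leg 3 (167°, 8 km): east 8 sin 167° = 1.80, north 8 cos 167° = -7.79
Leg 4 (318°, 10 km): east 10 sin 318° = -6.69, north 10 cos 318° = 7.43
Net: -3.80 east, 3.50 north. Distance = √((-3.80)² + (3.50)²) = 5.166 km.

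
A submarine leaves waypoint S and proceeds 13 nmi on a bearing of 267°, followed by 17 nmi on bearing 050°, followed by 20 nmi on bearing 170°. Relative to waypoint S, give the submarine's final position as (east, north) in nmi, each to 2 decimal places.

(3.51, -9.45)

Leg 1 (267°, 13 nmi): east 13 sin 267° = -12.98, north 13 cos 267° = -0.68
Leg 2 (050°, 17 nmi): east 17 sin 50° = 13.02, north 17 cos 50° = 10.93
Leg 3 (170°, 20 nmi): east 20 sin 170° = 3.47, north 20 cos 170° = -19.70
Summing: 3.51 nmi east, -9.45 nmi north → (3.51, -9.45).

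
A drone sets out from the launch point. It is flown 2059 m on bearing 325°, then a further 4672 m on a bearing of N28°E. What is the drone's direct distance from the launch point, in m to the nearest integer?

5899 m

Leg 1 (325°, 2059 m): east 2059 sin 325° = -1180.99, north 2059 cos 325° = 1686.63
Leg 2 (N28°E, 4672 m): east 4672 sin 28° = 2193.37, north 4672 cos 28° = 4125.13
Net: 1012.38 east, 5811.77 north. Distance = √((1012.38)² + (5811.77)²) = 5899.282 m.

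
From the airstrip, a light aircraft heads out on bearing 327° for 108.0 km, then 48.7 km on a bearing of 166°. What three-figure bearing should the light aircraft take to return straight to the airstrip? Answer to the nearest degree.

Leg 1 (327°, 108.0 km): east 108.0 sin 327° = -58.82, north 108.0 cos 327° = 90.58
Leg 2 (166°, 48.7 km): east 48.7 sin 166° = 11.78, north 48.7 cos 166° = -47.25
Net displacement: -47.04 east, 43.32 north. Direction back to start is (47.04, -43.32): bearing = atan2(47.04, -43.32) mod 360° = 132.64° ≈ 133°.

133°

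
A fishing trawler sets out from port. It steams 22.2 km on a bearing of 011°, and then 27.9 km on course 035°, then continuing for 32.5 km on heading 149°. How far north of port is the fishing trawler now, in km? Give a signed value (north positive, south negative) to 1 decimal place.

Leg 1 (011°, 22.2 km): east 22.2 sin 11° = 4.24, north 22.2 cos 11° = 21.79
Leg 2 (035°, 27.9 km): east 27.9 sin 35° = 16.00, north 27.9 cos 35° = 22.85
Leg 3 (149°, 32.5 km): east 32.5 sin 149° = 16.74, north 32.5 cos 149° = -27.86
Net north component: 16.79 km.

16.8 km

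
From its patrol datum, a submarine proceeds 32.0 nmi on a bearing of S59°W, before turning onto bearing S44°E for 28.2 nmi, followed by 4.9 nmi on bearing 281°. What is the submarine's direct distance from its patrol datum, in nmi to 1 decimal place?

38.0 nmi

Leg 1 (S59°W, 32.0 nmi): east 32.0 sin 239° = -27.43, north 32.0 cos 239° = -16.48
Leg 2 (S44°E, 28.2 nmi): east 28.2 sin 136° = 19.59, north 28.2 cos 136° = -20.29
Leg 3 (281°, 4.9 nmi): east 4.9 sin 281° = -4.81, north 4.9 cos 281° = 0.93
Net: -12.65 east, -35.83 north. Distance = √((-12.65)² + (-35.83)²) = 37.999 nmi.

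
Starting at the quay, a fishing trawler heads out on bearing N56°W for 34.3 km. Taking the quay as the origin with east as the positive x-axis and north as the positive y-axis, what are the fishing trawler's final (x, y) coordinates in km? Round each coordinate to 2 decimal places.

Leg 1 (N56°W, 34.3 km): east 34.3 sin 304° = -28.44, north 34.3 cos 304° = 19.18
Summing: -28.44 km east, 19.18 km north → (-28.44, 19.18).

(-28.44, 19.18)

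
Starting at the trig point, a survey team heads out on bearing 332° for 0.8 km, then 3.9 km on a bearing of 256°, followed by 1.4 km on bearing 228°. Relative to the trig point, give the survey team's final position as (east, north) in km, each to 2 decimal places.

Leg 1 (332°, 0.8 km): east 0.8 sin 332° = -0.38, north 0.8 cos 332° = 0.71
Leg 2 (256°, 3.9 km): east 3.9 sin 256° = -3.78, north 3.9 cos 256° = -0.94
Leg 3 (228°, 1.4 km): east 1.4 sin 228° = -1.04, north 1.4 cos 228° = -0.94
Summing: -5.20 km east, -1.17 km north → (-5.20, -1.17).

(-5.20, -1.17)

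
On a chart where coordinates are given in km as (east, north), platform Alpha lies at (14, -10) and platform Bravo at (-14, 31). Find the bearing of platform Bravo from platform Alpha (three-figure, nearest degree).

326°

Δeast = -14 − 14 = -28.00; Δnorth = 31 − -10 = 41.00.
Bearing = atan2(Δeast, Δnorth) mod 360° = 325.67° ≈ 326°.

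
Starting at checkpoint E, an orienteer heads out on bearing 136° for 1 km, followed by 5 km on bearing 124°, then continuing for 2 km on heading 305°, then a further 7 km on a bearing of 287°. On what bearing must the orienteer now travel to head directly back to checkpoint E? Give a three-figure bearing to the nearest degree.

Leg 1 (136°, 1 km): east 1 sin 136° = 0.69, north 1 cos 136° = -0.72
Leg 2 (124°, 5 km): east 5 sin 124° = 4.15, north 5 cos 124° = -2.80
Leg 3 (305°, 2 km): east 2 sin 305° = -1.64, north 2 cos 305° = 1.15
Leg 4 (287°, 7 km): east 7 sin 287° = -6.69, north 7 cos 287° = 2.05
Net displacement: -3.49 east, -0.32 north. Direction back to start is (3.49, 0.32): bearing = atan2(3.49, 0.32) mod 360° = 84.74° ≈ 085°.

085°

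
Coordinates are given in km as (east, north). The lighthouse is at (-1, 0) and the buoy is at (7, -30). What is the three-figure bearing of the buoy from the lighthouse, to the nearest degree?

165°

Δeast = 7 − -1 = 8.00; Δnorth = -30 − 0 = -30.00.
Bearing = atan2(Δeast, Δnorth) mod 360° = 165.07° ≈ 165°.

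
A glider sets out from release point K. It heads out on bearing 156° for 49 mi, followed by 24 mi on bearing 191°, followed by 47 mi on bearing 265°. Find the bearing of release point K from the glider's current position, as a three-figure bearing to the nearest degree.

023°

Leg 1 (156°, 49 mi): east 49 sin 156° = 19.93, north 49 cos 156° = -44.76
Leg 2 (191°, 24 mi): east 24 sin 191° = -4.58, north 24 cos 191° = -23.56
Leg 3 (265°, 47 mi): east 47 sin 265° = -46.82, north 47 cos 265° = -4.10
Net displacement: -31.47 east, -72.42 north. Direction back to start is (31.47, 72.42): bearing = atan2(31.47, 72.42) mod 360° = 23.49° ≈ 023°.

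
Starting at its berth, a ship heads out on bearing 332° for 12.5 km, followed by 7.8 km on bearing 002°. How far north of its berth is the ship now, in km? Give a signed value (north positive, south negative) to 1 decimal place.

18.8 km

Leg 1 (332°, 12.5 km): east 12.5 sin 332° = -5.87, north 12.5 cos 332° = 11.04
Leg 2 (002°, 7.8 km): east 7.8 sin 2° = 0.27, north 7.8 cos 2° = 7.80
Net north component: 18.83 km.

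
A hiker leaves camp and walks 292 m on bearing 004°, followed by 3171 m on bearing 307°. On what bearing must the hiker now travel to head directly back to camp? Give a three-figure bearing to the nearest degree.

Leg 1 (004°, 292 m): east 292 sin 4° = 20.37, north 292 cos 4° = 291.29
Leg 2 (307°, 3171 m): east 3171 sin 307° = -2532.47, north 3171 cos 307° = 1908.36
Net displacement: -2512.10 east, 2199.64 north. Direction back to start is (2512.10, -2199.64): bearing = atan2(2512.10, -2199.64) mod 360° = 131.21° ≈ 131°.

131°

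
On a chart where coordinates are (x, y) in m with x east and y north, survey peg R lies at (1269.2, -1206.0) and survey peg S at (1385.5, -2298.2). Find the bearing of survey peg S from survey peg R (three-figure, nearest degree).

174°

Δeast = 1385.5 − 1269.2 = 116.30; Δnorth = -2298.2 − -1206.0 = -1092.20.
Bearing = atan2(Δeast, Δnorth) mod 360° = 173.92° ≈ 174°.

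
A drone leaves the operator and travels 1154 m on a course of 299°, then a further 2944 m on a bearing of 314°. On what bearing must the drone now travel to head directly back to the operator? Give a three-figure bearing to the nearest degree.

130°

Leg 1 (299°, 1154 m): east 1154 sin 299° = -1009.31, north 1154 cos 299° = 559.47
Leg 2 (314°, 2944 m): east 2944 sin 314° = -2117.74, north 2944 cos 314° = 2045.07
Net displacement: -3127.05 east, 2604.54 north. Direction back to start is (3127.05, -2604.54): bearing = atan2(3127.05, -2604.54) mod 360° = 129.79° ≈ 130°.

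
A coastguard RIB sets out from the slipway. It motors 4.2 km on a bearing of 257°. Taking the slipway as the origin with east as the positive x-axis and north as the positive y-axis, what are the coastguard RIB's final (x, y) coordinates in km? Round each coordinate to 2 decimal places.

Leg 1 (257°, 4.2 km): east 4.2 sin 257° = -4.09, north 4.2 cos 257° = -0.94
Summing: -4.09 km east, -0.94 km north → (-4.09, -0.94).

(-4.09, -0.94)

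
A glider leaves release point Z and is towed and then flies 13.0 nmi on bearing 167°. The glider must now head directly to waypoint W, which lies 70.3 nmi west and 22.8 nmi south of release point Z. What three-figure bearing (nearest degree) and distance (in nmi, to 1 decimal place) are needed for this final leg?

Leg 1 (167°, 13.0 nmi): east 13.0 sin 167° = 2.92, north 13.0 cos 167° = -12.67
Current position: (2.92, -12.67). Target: (-70.3, -22.8). Remaining: Δeast = -73.22, Δnorth = -10.13.
Bearing = atan2(-73.22, -10.13) mod 360° = 262.12°; distance = √((-73.22)² + (-10.13)²) = 73.922 nmi.

262°, 73.9 nmi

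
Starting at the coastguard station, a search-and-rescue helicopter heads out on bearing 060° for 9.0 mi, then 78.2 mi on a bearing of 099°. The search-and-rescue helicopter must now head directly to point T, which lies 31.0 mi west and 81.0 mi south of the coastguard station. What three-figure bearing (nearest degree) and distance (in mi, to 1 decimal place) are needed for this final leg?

Leg 1 (060°, 9.0 mi): east 9.0 sin 60° = 7.79, north 9.0 cos 60° = 4.50
Leg 2 (099°, 78.2 mi): east 78.2 sin 99° = 77.24, north 78.2 cos 99° = -12.23
Current position: (85.03, -7.73). Target: (-31.0, -81.0). Remaining: Δeast = -116.03, Δnorth = -73.27.
Bearing = atan2(-116.03, -73.27) mod 360° = 237.73°; distance = √((-116.03)² + (-73.27)²) = 137.227 mi.

238°, 137.2 mi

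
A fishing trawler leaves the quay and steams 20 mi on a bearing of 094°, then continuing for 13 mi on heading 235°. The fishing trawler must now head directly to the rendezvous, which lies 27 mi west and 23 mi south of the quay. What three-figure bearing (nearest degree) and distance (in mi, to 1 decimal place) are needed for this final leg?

249°, 39.0 mi

Leg 1 (094°, 20 mi): east 20 sin 94° = 19.95, north 20 cos 94° = -1.40
Leg 2 (235°, 13 mi): east 13 sin 235° = -10.65, north 13 cos 235° = -7.46
Current position: (9.30, -8.85). Target: (-27, -23). Remaining: Δeast = -36.30, Δnorth = -14.15.
Bearing = atan2(-36.30, -14.15) mod 360° = 248.71°; distance = √((-36.30)² + (-14.15)²) = 38.962 mi.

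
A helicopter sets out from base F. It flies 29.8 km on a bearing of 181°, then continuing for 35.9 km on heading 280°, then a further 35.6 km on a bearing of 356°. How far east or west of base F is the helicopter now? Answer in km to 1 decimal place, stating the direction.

38.4 km west

Leg 1 (181°, 29.8 km): east 29.8 sin 181° = -0.52, north 29.8 cos 181° = -29.80
Leg 2 (280°, 35.9 km): east 35.9 sin 280° = -35.35, north 35.9 cos 280° = 6.23
Leg 3 (356°, 35.6 km): east 35.6 sin 356° = -2.48, north 35.6 cos 356° = 35.51
Net east component: -38.36 km.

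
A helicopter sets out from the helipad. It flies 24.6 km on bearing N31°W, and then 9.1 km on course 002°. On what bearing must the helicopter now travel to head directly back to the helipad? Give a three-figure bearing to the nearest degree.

Leg 1 (N31°W, 24.6 km): east 24.6 sin 329° = -12.67, north 24.6 cos 329° = 21.09
Leg 2 (002°, 9.1 km): east 9.1 sin 2° = 0.32, north 9.1 cos 2° = 9.09
Net displacement: -12.35 east, 30.18 north. Direction back to start is (12.35, -30.18): bearing = atan2(12.35, -30.18) mod 360° = 157.74° ≈ 158°.

158°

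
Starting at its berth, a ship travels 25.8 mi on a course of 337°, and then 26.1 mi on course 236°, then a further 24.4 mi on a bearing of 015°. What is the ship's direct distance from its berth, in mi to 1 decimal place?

Leg 1 (337°, 25.8 mi): east 25.8 sin 337° = -10.08, north 25.8 cos 337° = 23.75
Leg 2 (236°, 26.1 mi): east 26.1 sin 236° = -21.64, north 26.1 cos 236° = -14.59
Leg 3 (015°, 24.4 mi): east 24.4 sin 15° = 6.32, north 24.4 cos 15° = 23.57
Net: -25.40 east, 32.72 north. Distance = √((-25.40)² + (32.72)²) = 41.426 mi.

41.4 mi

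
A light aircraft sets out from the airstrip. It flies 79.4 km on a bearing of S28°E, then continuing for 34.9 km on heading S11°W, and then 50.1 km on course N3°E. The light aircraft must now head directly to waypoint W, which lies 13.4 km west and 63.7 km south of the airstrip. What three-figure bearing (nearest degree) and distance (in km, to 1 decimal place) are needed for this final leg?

259°, 47.6 km

Leg 1 (S28°E, 79.4 km): east 79.4 sin 152° = 37.28, north 79.4 cos 152° = -70.11
Leg 2 (S11°W, 34.9 km): east 34.9 sin 191° = -6.66, north 34.9 cos 191° = -34.26
Leg 3 (N3°E, 50.1 km): east 50.1 sin 3° = 2.62, north 50.1 cos 3° = 50.03
Current position: (33.24, -54.33). Target: (-13.4, -63.7). Remaining: Δeast = -46.64, Δnorth = -9.37.
Bearing = atan2(-46.64, -9.37) mod 360° = 258.64°; distance = √((-46.64)² + (-9.37)²) = 47.570 km.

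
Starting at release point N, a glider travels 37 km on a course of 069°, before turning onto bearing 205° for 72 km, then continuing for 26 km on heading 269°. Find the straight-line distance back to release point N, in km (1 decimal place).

Leg 1 (069°, 37 km): east 37 sin 69° = 34.54, north 37 cos 69° = 13.26
Leg 2 (205°, 72 km): east 72 sin 205° = -30.43, north 72 cos 205° = -65.25
Leg 3 (269°, 26 km): east 26 sin 269° = -26.00, north 26 cos 269° = -0.45
Net: -21.88 east, -52.45 north. Distance = √((-21.88)² + (-52.45)²) = 56.830 km.

56.8 km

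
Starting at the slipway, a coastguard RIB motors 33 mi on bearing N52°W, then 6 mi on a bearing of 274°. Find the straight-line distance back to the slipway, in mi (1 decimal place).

Leg 1 (N52°W, 33 mi): east 33 sin 308° = -26.00, north 33 cos 308° = 20.32
Leg 2 (274°, 6 mi): east 6 sin 274° = -5.99, north 6 cos 274° = 0.42
Net: -31.99 east, 20.74 north. Distance = √((-31.99)² + (20.74)²) = 38.122 mi.

38.1 mi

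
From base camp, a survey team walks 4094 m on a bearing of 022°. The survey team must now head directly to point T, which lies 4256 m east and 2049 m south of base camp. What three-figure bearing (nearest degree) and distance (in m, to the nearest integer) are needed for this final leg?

Leg 1 (022°, 4094 m): east 4094 sin 22° = 1533.64, north 4094 cos 22° = 3795.89
Current position: (1533.64, 3795.89). Target: (4256, -2049). Remaining: Δeast = 2722.36, Δnorth = -5844.89.
Bearing = atan2(2722.36, -5844.89) mod 360° = 155.03°; distance = √((2722.36)² + (-5844.89)²) = 6447.790 m.

155°, 6448 m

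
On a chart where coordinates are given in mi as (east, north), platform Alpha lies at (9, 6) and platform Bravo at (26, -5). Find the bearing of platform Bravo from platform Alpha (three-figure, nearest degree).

Δeast = 26 − 9 = 17.00; Δnorth = -5 − 6 = -11.00.
Bearing = atan2(Δeast, Δnorth) mod 360° = 122.91° ≈ 123°.

123°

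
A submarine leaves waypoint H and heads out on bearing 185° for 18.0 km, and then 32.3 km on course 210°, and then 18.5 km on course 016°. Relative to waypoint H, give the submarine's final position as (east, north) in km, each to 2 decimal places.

Leg 1 (185°, 18.0 km): east 18.0 sin 185° = -1.57, north 18.0 cos 185° = -17.93
Leg 2 (210°, 32.3 km): east 32.3 sin 210° = -16.15, north 32.3 cos 210° = -27.97
Leg 3 (016°, 18.5 km): east 18.5 sin 16° = 5.10, north 18.5 cos 16° = 17.78
Summing: -12.62 km east, -28.12 km north → (-12.62, -28.12).

(-12.62, -28.12)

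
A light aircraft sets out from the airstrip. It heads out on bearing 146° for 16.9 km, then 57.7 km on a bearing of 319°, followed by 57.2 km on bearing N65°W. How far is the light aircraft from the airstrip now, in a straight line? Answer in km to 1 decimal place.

96.6 km

Leg 1 (146°, 16.9 km): east 16.9 sin 146° = 9.45, north 16.9 cos 146° = -14.01
Leg 2 (319°, 57.7 km): east 57.7 sin 319° = -37.85, north 57.7 cos 319° = 43.55
Leg 3 (N65°W, 57.2 km): east 57.2 sin 295° = -51.84, north 57.2 cos 295° = 24.17
Net: -80.25 east, 53.71 north. Distance = √((-80.25)² + (53.71)²) = 96.561 km.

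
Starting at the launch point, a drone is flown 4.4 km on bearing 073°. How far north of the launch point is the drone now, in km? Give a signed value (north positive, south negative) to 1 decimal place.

Leg 1 (073°, 4.4 km): east 4.4 sin 73° = 4.21, north 4.4 cos 73° = 1.29
Net north component: 1.29 km.

1.3 km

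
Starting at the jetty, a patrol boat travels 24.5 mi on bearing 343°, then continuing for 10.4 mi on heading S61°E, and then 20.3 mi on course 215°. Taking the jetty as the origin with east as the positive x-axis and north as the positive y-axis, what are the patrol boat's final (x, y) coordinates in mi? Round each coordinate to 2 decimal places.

Leg 1 (343°, 24.5 mi): east 24.5 sin 343° = -7.16, north 24.5 cos 343° = 23.43
Leg 2 (S61°E, 10.4 mi): east 10.4 sin 119° = 9.10, north 10.4 cos 119° = -5.04
Leg 3 (215°, 20.3 mi): east 20.3 sin 215° = -11.64, north 20.3 cos 215° = -16.63
Summing: -9.71 mi east, 1.76 mi north → (-9.71, 1.76).

(-9.71, 1.76)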